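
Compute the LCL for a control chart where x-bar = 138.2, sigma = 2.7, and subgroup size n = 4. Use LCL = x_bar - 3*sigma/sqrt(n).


LCL = 138.2 - 3 * 2.7 / sqrt(4)

134.15


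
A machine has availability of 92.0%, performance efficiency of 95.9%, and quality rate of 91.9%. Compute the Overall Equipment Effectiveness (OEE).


Formula: OEE = Availability * Performance * Quality / 10000
A * P = 92.0% * 95.9% / 100 = 88.23%
OEE = 88.23% * 91.9% / 100 = 81.1%

81.1%


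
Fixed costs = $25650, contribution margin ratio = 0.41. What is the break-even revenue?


Formula: BER = Fixed Costs / Contribution Margin Ratio
BER = $25650 / 0.41
BER = $62560.98 (to the nearest cent)

$62560.98


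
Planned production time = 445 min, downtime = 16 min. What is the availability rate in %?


Formula: Availability = (Planned Time - Downtime) / Planned Time * 100
Uptime = 445 - 16 = 429 min
Availability = 429 / 445 * 100 = 96.4%

96.4%


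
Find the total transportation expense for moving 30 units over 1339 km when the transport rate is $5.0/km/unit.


TC = dist * cost * units = 1339 * 5.0 * 30 = $200850.00

$200850.00


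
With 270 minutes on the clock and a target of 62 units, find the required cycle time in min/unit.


Formula: CT = Available Time / Number of Units
CT = 270 min / 62 units
CT = 4.35 min/unit

4.35 min/unit


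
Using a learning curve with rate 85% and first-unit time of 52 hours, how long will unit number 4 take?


Formula: T_n = T_1 * (learning_rate)^(log2(n)) where learning_rate = rate/100
Doublings = log2(4) = 2
T_n = 52 * 0.85^2
T_n = 52 * 0.7225 = 37.6 hours

37.6 hours


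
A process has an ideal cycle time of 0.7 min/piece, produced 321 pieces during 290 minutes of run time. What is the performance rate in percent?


Formula: Performance = (Ideal CT * Total Count) / Run Time * 100
Ideal output time = 0.7 * 321 = 224.7 min
Performance = 224.7 / 290 * 100 = 77.5%

77.5%


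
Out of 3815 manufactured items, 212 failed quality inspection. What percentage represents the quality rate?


Formula: Quality Rate = Good Pieces / Total Pieces * 100
Good pieces = 3815 - 212 = 3603
QR = 3603 / 3815 * 100 = 94.4%

94.4%


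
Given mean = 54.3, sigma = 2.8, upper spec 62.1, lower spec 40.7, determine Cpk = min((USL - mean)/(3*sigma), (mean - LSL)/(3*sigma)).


Cpu = (62.1 - 54.3) / (3 * 2.8) = 0.93
Cpl = (54.3 - 40.7) / (3 * 2.8) = 1.62
Cpk = min(0.93, 1.62) = 0.93

0.93


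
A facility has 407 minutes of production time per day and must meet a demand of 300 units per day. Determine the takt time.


Formula: Takt Time = Available Production Time / Customer Demand
Takt = 407 min/day / 300 units/day
Takt = 1.36 min/unit

1.36 min/unit


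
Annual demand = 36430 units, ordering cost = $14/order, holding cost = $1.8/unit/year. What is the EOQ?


Formula: EOQ = sqrt(2 * D * S / H)
Numerator: 2 * 36430 * 14 = 1020040
2DS/H = 1020040 / 1.8 = 566688.9
EOQ = sqrt(566688.9) = 752.8 units

752.8 units


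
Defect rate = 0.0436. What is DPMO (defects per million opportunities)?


DPMO = defect_rate * 1000000 = 0.0436 * 1000000

43600


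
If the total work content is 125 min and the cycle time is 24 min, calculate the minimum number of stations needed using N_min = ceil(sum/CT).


Formula: N_min = ceil(Sum of Task Times / Cycle Time)
N_min = ceil(125 min / 24 min) = ceil(5.2083)
N_min = 6 stations

6


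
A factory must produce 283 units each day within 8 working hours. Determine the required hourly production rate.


Formula: Production Rate = Daily Demand / Available Hours
Rate = 283 units/day / 8 hours/day
Rate = 35.4 units/hour

35.4 units/hour


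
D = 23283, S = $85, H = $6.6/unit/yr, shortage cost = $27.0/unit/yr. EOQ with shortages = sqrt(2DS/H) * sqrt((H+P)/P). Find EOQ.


Formula: EOQ* = sqrt(2DS/H) * sqrt((H+P)/P)
Base EOQ = sqrt(2*23283*85/6.6) = 774.41 units
Correction = sqrt((6.6+27.0)/27.0) = 1.11555
EOQ* = 774.41 * 1.11555 = 863.9 units

863.9 units


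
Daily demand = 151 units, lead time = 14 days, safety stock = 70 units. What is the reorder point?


Formula: ROP = (Daily Demand * Lead Time) + Safety Stock
Demand during lead time = 151 * 14 = 2114 units
ROP = 2114 + 70 = 2184 units

2184 units


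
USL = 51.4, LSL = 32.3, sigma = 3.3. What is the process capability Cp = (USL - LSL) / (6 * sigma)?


Cp = (51.4 - 32.3) / (6 * 3.3)

0.96


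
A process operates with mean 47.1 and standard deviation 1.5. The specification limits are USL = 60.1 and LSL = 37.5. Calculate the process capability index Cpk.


Cpu = (60.1 - 47.1) / (3 * 1.5) = 2.89
Cpl = (47.1 - 37.5) / (3 * 1.5) = 2.13
Cpk = min(2.89, 2.13) = 2.13

2.13


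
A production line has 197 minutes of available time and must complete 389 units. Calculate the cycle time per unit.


Formula: CT = Available Time / Number of Units
CT = 197 min / 389 units
CT = 0.51 min/unit

0.51 min/unit


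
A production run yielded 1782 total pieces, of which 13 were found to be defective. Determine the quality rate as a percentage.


Formula: Quality Rate = Good Pieces / Total Pieces * 100
Good pieces = 1782 - 13 = 1769
QR = 1769 / 1782 * 100 = 99.3%

99.3%


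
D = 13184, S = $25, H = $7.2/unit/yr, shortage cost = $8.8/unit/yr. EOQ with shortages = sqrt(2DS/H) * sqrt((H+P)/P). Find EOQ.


Formula: EOQ* = sqrt(2DS/H) * sqrt((H+P)/P)
Base EOQ = sqrt(2*13184*25/7.2) = 302.58 units
Correction = sqrt((7.2+8.8)/8.8) = 1.3484
EOQ* = 302.58 * 1.3484 = 408.0 units

408.0 units


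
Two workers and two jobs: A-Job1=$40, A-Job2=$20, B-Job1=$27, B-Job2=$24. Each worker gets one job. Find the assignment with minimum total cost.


Option 1: A->1 + B->2 = $40 + $24 = $64
Option 2: A->2 + B->1 = $20 + $27 = $47
Min cost = min($64, $47) = $47

$47


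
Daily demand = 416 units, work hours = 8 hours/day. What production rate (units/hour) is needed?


Formula: Production Rate = Daily Demand / Available Hours
Rate = 416 units/day / 8 hours/day
Rate = 52.0 units/hour

52.0 units/hour


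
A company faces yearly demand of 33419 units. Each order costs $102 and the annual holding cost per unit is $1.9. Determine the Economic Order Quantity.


Formula: EOQ = sqrt(2 * D * S / H)
Numerator: 2 * 33419 * 102 = 6817476
2DS/H = 6817476 / 1.9 = 3588145.3
EOQ = sqrt(3588145.3) = 1894.2 units

1894.2 units


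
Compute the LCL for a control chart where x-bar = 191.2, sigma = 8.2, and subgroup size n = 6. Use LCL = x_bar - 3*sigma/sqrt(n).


LCL = 191.2 - 3 * 8.2 / sqrt(6)

181.16


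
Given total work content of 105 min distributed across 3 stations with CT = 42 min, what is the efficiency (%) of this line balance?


Formula: Efficiency = Sum of Task Times / (N_stations * CT) * 100
Total station capacity = 3 stations * 42 min = 126 min
Efficiency = 105 / 126 * 100 = 83.3%

83.3%


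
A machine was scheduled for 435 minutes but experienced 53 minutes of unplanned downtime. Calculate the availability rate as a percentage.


Formula: Availability = (Planned Time - Downtime) / Planned Time * 100
Uptime = 435 - 53 = 382 min
Availability = 382 / 435 * 100 = 87.8%

87.8%


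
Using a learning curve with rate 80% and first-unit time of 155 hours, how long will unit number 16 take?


Formula: T_n = T_1 * (learning_rate)^(log2(n)) where learning_rate = rate/100
Doublings = log2(16) = 4
T_n = 155 * 0.8^4
T_n = 155 * 0.4096 = 63.5 hours

63.5 hours


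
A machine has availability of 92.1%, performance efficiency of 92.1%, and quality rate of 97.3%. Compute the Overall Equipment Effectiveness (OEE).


Formula: OEE = Availability * Performance * Quality / 10000
A * P = 92.1% * 92.1% / 100 = 84.82%
OEE = 84.82% * 97.3% / 100 = 82.5%

82.5%


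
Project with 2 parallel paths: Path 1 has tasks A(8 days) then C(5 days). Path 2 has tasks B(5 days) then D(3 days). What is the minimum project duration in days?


Path 1 = 8 + 5 = 13 days
Path 2 = 5 + 3 = 8 days
Duration = max(13, 8) = 13 days

13 days


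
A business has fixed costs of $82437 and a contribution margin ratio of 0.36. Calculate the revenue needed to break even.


Formula: BER = Fixed Costs / Contribution Margin Ratio
BER = $82437 / 0.36
BER = $228991.67 (to the nearest cent)

$228991.67


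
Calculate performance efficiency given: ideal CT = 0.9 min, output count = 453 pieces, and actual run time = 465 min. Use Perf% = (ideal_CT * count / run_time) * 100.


Formula: Performance = (Ideal CT * Total Count) / Run Time * 100
Ideal output time = 0.9 * 453 = 407.7 min
Performance = 407.7 / 465 * 100 = 87.7%

87.7%


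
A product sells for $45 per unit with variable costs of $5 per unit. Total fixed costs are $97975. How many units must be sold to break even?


Formula: BEQ = Fixed Costs / (Price - Variable Cost)
Contribution margin = $45 - $5 = $40/unit
BEQ = ceil($97975 / $40/unit) = ceil(2449.38) = 2450 units

2450 units


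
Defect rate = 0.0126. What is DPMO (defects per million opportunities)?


DPMO = defect_rate * 1000000 = 0.0126 * 1000000

12600


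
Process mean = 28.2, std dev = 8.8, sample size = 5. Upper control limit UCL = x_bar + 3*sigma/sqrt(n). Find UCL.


UCL = 28.2 + 3 * 8.8 / sqrt(5)

40.01


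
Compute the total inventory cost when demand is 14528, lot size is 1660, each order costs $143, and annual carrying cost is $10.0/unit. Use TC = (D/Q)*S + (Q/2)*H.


TC = 14528/1660 * 143 + 1660/2 * 10.0

$9551.51


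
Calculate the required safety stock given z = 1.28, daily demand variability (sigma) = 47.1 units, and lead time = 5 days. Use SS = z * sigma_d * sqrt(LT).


Formula: SS = z * sigma_d * sqrt(LT)
sqrt(LT) = sqrt(5) = 2.2361
SS = 1.28 * 47.1 * 2.2361
SS = 134.8 units

134.8 units


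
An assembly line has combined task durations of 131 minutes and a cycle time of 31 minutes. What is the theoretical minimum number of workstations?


Formula: N_min = ceil(Sum of Task Times / Cycle Time)
N_min = ceil(131 min / 31 min) = ceil(4.2258)
N_min = 5 stations

5


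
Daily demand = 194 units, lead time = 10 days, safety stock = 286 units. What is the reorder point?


Formula: ROP = (Daily Demand * Lead Time) + Safety Stock
Demand during lead time = 194 * 10 = 1940 units
ROP = 1940 + 286 = 2226 units

2226 units


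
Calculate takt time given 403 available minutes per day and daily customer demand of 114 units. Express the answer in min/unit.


Formula: Takt Time = Available Production Time / Customer Demand
Takt = 403 min/day / 114 units/day
Takt = 3.54 min/unit

3.54 min/unit


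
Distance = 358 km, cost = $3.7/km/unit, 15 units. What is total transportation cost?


TC = dist * cost * units = 358 * 3.7 * 15 = $19869.00

$19869.00


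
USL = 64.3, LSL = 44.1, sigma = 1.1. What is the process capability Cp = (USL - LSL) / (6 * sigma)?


Cp = (64.3 - 44.1) / (6 * 1.1)

3.06


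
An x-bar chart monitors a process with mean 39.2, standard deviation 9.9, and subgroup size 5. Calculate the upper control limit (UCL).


UCL = 39.2 + 3 * 9.9 / sqrt(5)

52.48


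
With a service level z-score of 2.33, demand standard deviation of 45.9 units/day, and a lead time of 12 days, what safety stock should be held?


Formula: SS = z * sigma_d * sqrt(LT)
sqrt(LT) = sqrt(12) = 3.4641
SS = 2.33 * 45.9 * 3.4641
SS = 370.5 units

370.5 units


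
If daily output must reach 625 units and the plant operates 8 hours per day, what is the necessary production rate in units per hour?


Formula: Production Rate = Daily Demand / Available Hours
Rate = 625 units/day / 8 hours/day
Rate = 78.1 units/hour

78.1 units/hour


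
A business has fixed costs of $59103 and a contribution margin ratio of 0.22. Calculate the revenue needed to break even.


Formula: BER = Fixed Costs / Contribution Margin Ratio
BER = $59103 / 0.22
BER = $268650.00 (to the nearest cent)

$268650.00


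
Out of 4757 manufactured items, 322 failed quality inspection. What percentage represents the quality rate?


Formula: Quality Rate = Good Pieces / Total Pieces * 100
Good pieces = 4757 - 322 = 4435
QR = 4435 / 4757 * 100 = 93.2%

93.2%


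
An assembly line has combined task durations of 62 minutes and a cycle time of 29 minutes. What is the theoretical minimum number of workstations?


Formula: N_min = ceil(Sum of Task Times / Cycle Time)
N_min = ceil(62 min / 29 min) = ceil(2.1379)
N_min = 3 stations

3


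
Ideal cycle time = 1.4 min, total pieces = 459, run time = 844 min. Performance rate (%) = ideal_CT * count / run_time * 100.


Formula: Performance = (Ideal CT * Total Count) / Run Time * 100
Ideal output time = 1.4 * 459 = 642.6 min
Performance = 642.6 / 844 * 100 = 76.1%

76.1%


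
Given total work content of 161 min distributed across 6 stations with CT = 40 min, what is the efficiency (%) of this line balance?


Formula: Efficiency = Sum of Task Times / (N_stations * CT) * 100
Total station capacity = 6 stations * 40 min = 240 min
Efficiency = 161 / 240 * 100 = 67.1%

67.1%


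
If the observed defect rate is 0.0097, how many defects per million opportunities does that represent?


DPMO = defect_rate * 1000000 = 0.0097 * 1000000

9700


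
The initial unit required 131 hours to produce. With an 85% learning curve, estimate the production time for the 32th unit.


Formula: T_n = T_1 * (learning_rate)^(log2(n)) where learning_rate = rate/100
Doublings = log2(32) = 5
T_n = 131 * 0.85^5
T_n = 131 * 0.4437 = 58.1 hours

58.1 hours


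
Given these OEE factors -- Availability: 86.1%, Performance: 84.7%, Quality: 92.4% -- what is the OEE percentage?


Formula: OEE = Availability * Performance * Quality / 10000
A * P = 86.1% * 84.7% / 100 = 72.93%
OEE = 72.93% * 92.4% / 100 = 67.4%

67.4%


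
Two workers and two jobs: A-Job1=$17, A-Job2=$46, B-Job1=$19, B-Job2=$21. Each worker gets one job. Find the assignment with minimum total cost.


Option 1: A->1 + B->2 = $17 + $21 = $38
Option 2: A->2 + B->1 = $46 + $19 = $65
Min cost = min($38, $65) = $38

$38


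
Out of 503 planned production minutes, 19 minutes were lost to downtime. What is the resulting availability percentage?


Formula: Availability = (Planned Time - Downtime) / Planned Time * 100
Uptime = 503 - 19 = 484 min
Availability = 484 / 503 * 100 = 96.2%

96.2%


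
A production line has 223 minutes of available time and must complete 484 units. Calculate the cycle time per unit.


Formula: CT = Available Time / Number of Units
CT = 223 min / 484 units
CT = 0.46 min/unit

0.46 min/unit


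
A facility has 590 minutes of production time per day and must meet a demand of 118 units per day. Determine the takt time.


Formula: Takt Time = Available Production Time / Customer Demand
Takt = 590 min/day / 118 units/day
Takt = 5.0 min/unit

5.0 min/unit


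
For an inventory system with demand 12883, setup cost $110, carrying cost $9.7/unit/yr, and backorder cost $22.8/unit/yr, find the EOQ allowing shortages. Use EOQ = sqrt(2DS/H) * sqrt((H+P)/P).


Formula: EOQ* = sqrt(2DS/H) * sqrt((H+P)/P)
Base EOQ = sqrt(2*12883*110/9.7) = 540.55 units
Correction = sqrt((9.7+22.8)/22.8) = 1.19392
EOQ* = 540.55 * 1.19392 = 645.4 units

645.4 units


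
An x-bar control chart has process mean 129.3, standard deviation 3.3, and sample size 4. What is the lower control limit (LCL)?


LCL = 129.3 - 3 * 3.3 / sqrt(4)

124.35


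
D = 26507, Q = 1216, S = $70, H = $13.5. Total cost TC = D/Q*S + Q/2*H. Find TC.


TC = 26507/1216 * 70 + 1216/2 * 13.5

$9733.90


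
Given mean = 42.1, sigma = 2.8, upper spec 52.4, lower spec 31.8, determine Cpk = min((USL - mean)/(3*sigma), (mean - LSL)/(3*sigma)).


Cpu = (52.4 - 42.1) / (3 * 2.8) = 1.23
Cpl = (42.1 - 31.8) / (3 * 2.8) = 1.23
Cpk = min(1.23, 1.23) = 1.23

1.23


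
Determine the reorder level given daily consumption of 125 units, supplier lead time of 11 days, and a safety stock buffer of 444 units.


Formula: ROP = (Daily Demand * Lead Time) + Safety Stock
Demand during lead time = 125 * 11 = 1375 units
ROP = 1375 + 444 = 1819 units

1819 units


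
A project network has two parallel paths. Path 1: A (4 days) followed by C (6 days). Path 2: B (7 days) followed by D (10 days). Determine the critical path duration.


Path 1 = 4 + 6 = 10 days
Path 2 = 7 + 10 = 17 days
Duration = max(10, 17) = 17 days

17 days


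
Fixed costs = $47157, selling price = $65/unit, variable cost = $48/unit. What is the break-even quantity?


Formula: BEQ = Fixed Costs / (Price - Variable Cost)
Contribution margin = $65 - $48 = $17/unit
BEQ = ceil($47157 / $17/unit) = ceil(2773.94) = 2774 units

2774 units


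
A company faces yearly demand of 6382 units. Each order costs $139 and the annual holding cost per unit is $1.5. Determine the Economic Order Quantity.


Formula: EOQ = sqrt(2 * D * S / H)
Numerator: 2 * 6382 * 139 = 1774196
2DS/H = 1774196 / 1.5 = 1182797.3
EOQ = sqrt(1182797.3) = 1087.6 units

1087.6 units


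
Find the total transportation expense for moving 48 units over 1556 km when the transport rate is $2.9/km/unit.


TC = dist * cost * units = 1556 * 2.9 * 48 = $216595.20

$216595.20


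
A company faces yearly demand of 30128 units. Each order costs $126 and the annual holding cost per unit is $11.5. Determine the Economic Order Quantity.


Formula: EOQ = sqrt(2 * D * S / H)
Numerator: 2 * 30128 * 126 = 7592256
2DS/H = 7592256 / 11.5 = 660196.2
EOQ = sqrt(660196.2) = 812.5 units

812.5 units


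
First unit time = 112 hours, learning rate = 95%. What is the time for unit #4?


Formula: T_n = T_1 * (learning_rate)^(log2(n)) where learning_rate = rate/100
Doublings = log2(4) = 2
T_n = 112 * 0.95^2
T_n = 112 * 0.9025 = 101.1 hours

101.1 hours


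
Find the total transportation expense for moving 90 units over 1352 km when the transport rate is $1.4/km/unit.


TC = dist * cost * units = 1352 * 1.4 * 90 = $170352.00

$170352.00


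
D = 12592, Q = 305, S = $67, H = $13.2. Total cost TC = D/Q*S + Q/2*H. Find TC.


TC = 12592/305 * 67 + 305/2 * 13.2

$4779.11


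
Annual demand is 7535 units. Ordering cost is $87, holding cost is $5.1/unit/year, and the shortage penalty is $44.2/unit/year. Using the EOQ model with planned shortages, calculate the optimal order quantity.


Formula: EOQ* = sqrt(2DS/H) * sqrt((H+P)/P)
Base EOQ = sqrt(2*7535*87/5.1) = 507.03 units
Correction = sqrt((5.1+44.2)/44.2) = 1.05612
EOQ* = 507.03 * 1.05612 = 535.5 units

535.5 units


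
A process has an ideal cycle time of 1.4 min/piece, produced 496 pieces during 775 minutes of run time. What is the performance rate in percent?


Formula: Performance = (Ideal CT * Total Count) / Run Time * 100
Ideal output time = 1.4 * 496 = 694.4 min
Performance = 694.4 / 775 * 100 = 89.6%

89.6%


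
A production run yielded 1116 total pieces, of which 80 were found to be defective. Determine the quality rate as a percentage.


Formula: Quality Rate = Good Pieces / Total Pieces * 100
Good pieces = 1116 - 80 = 1036
QR = 1036 / 1116 * 100 = 92.8%

92.8%


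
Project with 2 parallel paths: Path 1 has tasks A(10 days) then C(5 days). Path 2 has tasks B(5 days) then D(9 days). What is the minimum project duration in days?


Path 1 = 10 + 5 = 15 days
Path 2 = 5 + 9 = 14 days
Duration = max(15, 14) = 15 days

15 days


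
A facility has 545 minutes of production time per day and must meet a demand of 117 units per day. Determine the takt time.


Formula: Takt Time = Available Production Time / Customer Demand
Takt = 545 min/day / 117 units/day
Takt = 4.66 min/unit

4.66 min/unit


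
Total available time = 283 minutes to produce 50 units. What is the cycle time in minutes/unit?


Formula: CT = Available Time / Number of Units
CT = 283 min / 50 units
CT = 5.66 min/unit

5.66 min/unit


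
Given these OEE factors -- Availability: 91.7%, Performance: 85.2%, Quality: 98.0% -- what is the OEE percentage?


Formula: OEE = Availability * Performance * Quality / 10000
A * P = 91.7% * 85.2% / 100 = 78.13%
OEE = 78.13% * 98.0% / 100 = 76.6%

76.6%


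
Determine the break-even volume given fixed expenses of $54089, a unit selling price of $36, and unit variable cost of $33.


Formula: BEQ = Fixed Costs / (Price - Variable Cost)
Contribution margin = $36 - $33 = $3/unit
BEQ = ceil($54089 / $3/unit) = ceil(18029.67) = 18030 units

18030 units


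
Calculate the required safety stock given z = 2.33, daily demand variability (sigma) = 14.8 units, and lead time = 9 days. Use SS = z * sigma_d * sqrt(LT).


Formula: SS = z * sigma_d * sqrt(LT)
sqrt(LT) = sqrt(9) = 3.0
SS = 2.33 * 14.8 * 3.0
SS = 103.5 units

103.5 units


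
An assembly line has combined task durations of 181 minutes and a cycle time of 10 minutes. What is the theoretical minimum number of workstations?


Formula: N_min = ceil(Sum of Task Times / Cycle Time)
N_min = ceil(181 min / 10 min) = ceil(18.1)
N_min = 19 stations

19


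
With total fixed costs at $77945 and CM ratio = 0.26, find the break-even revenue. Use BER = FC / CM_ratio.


Formula: BER = Fixed Costs / Contribution Margin Ratio
BER = $77945 / 0.26
BER = $299788.46 (to the nearest cent)

$299788.46


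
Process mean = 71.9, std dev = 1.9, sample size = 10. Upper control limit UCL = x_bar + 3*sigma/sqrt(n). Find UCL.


UCL = 71.9 + 3 * 1.9 / sqrt(10)

73.7


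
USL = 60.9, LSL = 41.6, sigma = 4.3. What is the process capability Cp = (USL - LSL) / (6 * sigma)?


Cp = (60.9 - 41.6) / (6 * 4.3)

0.75


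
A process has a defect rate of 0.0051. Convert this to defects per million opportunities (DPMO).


DPMO = defect_rate * 1000000 = 0.0051 * 1000000

5100


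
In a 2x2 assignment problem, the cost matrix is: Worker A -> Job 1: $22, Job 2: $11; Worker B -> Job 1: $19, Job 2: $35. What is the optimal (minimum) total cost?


Option 1: A->1 + B->2 = $22 + $35 = $57
Option 2: A->2 + B->1 = $11 + $19 = $30
Min cost = min($57, $30) = $30

$30


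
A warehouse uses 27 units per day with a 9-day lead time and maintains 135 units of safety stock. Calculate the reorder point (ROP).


Formula: ROP = (Daily Demand * Lead Time) + Safety Stock
Demand during lead time = 27 * 9 = 243 units
ROP = 243 + 135 = 378 units

378 units


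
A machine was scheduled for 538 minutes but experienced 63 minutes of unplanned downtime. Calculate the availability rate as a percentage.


Formula: Availability = (Planned Time - Downtime) / Planned Time * 100
Uptime = 538 - 63 = 475 min
Availability = 475 / 538 * 100 = 88.3%

88.3%


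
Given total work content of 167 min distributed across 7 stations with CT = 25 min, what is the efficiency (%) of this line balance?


Formula: Efficiency = Sum of Task Times / (N_stations * CT) * 100
Total station capacity = 7 stations * 25 min = 175 min
Efficiency = 167 / 175 * 100 = 95.4%

95.4%


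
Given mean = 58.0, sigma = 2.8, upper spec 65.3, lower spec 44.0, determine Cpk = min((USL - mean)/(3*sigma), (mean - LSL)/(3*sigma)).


Cpu = (65.3 - 58.0) / (3 * 2.8) = 0.87
Cpl = (58.0 - 44.0) / (3 * 2.8) = 1.67
Cpk = min(0.87, 1.67) = 0.87

0.87


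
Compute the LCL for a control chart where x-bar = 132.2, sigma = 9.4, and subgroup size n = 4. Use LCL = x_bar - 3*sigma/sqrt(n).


LCL = 132.2 - 3 * 9.4 / sqrt(4)

118.1


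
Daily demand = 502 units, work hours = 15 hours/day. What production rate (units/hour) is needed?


Formula: Production Rate = Daily Demand / Available Hours
Rate = 502 units/day / 15 hours/day
Rate = 33.5 units/hour

33.5 units/hour


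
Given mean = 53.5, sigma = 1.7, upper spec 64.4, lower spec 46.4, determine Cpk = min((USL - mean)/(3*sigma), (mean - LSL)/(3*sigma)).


Cpu = (64.4 - 53.5) / (3 * 1.7) = 2.14
Cpl = (53.5 - 46.4) / (3 * 1.7) = 1.39
Cpk = min(2.14, 1.39) = 1.39

1.39


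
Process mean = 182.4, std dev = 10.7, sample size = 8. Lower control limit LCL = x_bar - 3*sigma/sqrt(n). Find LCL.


LCL = 182.4 - 3 * 10.7 / sqrt(8)

171.05


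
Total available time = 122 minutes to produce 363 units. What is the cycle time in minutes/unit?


Formula: CT = Available Time / Number of Units
CT = 122 min / 363 units
CT = 0.34 min/unit

0.34 min/unit


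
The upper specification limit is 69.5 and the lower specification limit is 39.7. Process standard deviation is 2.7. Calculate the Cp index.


Cp = (69.5 - 39.7) / (6 * 2.7)

1.84


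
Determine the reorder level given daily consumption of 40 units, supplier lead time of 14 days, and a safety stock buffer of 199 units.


Formula: ROP = (Daily Demand * Lead Time) + Safety Stock
Demand during lead time = 40 * 14 = 560 units
ROP = 560 + 199 = 759 units

759 units


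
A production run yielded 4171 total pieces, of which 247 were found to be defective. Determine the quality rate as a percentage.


Formula: Quality Rate = Good Pieces / Total Pieces * 100
Good pieces = 4171 - 247 = 3924
QR = 3924 / 4171 * 100 = 94.1%

94.1%


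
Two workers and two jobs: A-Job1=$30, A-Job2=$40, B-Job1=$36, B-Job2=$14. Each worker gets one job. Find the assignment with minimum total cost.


Option 1: A->1 + B->2 = $30 + $14 = $44
Option 2: A->2 + B->1 = $40 + $36 = $76
Min cost = min($44, $76) = $44

$44


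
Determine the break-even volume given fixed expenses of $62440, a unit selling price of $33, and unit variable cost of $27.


Formula: BEQ = Fixed Costs / (Price - Variable Cost)
Contribution margin = $33 - $27 = $6/unit
BEQ = ceil($62440 / $6/unit) = ceil(10406.67) = 10407 units

10407 units


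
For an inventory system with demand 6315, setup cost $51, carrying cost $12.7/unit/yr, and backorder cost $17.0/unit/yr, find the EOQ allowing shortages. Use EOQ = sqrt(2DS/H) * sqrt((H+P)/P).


Formula: EOQ* = sqrt(2DS/H) * sqrt((H+P)/P)
Base EOQ = sqrt(2*6315*51/12.7) = 225.21 units
Correction = sqrt((12.7+17.0)/17.0) = 1.32176
EOQ* = 225.21 * 1.32176 = 297.7 units

297.7 units


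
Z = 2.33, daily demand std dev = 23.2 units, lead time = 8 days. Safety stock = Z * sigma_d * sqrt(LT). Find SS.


Formula: SS = z * sigma_d * sqrt(LT)
sqrt(LT) = sqrt(8) = 2.8284
SS = 2.33 * 23.2 * 2.8284
SS = 152.9 units

152.9 units


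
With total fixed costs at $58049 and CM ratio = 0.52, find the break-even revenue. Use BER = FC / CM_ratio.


Formula: BER = Fixed Costs / Contribution Margin Ratio
BER = $58049 / 0.52
BER = $111632.69 (to the nearest cent)

$111632.69


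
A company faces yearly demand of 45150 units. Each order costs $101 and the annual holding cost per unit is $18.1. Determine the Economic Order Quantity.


Formula: EOQ = sqrt(2 * D * S / H)
Numerator: 2 * 45150 * 101 = 9120300
2DS/H = 9120300 / 18.1 = 503884.0
EOQ = sqrt(503884.0) = 709.8 units

709.8 units


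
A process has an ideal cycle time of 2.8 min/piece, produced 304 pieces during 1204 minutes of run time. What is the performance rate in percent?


Formula: Performance = (Ideal CT * Total Count) / Run Time * 100
Ideal output time = 2.8 * 304 = 851.2 min
Performance = 851.2 / 1204 * 100 = 70.7%

70.7%


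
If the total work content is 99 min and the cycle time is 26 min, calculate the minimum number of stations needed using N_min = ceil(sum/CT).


Formula: N_min = ceil(Sum of Task Times / Cycle Time)
N_min = ceil(99 min / 26 min) = ceil(3.8077)
N_min = 4 stations

4


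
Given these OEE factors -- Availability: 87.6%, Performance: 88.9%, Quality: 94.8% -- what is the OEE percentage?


Formula: OEE = Availability * Performance * Quality / 10000
A * P = 87.6% * 88.9% / 100 = 77.88%
OEE = 77.88% * 94.8% / 100 = 73.8%

73.8%


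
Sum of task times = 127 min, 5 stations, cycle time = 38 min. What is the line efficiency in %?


Formula: Efficiency = Sum of Task Times / (N_stations * CT) * 100
Total station capacity = 5 stations * 38 min = 190 min
Efficiency = 127 / 190 * 100 = 66.8%

66.8%


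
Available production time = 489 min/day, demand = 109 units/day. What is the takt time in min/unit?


Formula: Takt Time = Available Production Time / Customer Demand
Takt = 489 min/day / 109 units/day
Takt = 4.49 min/unit

4.49 min/unit


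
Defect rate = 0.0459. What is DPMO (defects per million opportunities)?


DPMO = defect_rate * 1000000 = 0.0459 * 1000000

45900


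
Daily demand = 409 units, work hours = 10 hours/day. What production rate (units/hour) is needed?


Formula: Production Rate = Daily Demand / Available Hours
Rate = 409 units/day / 10 hours/day
Rate = 40.9 units/hour

40.9 units/hour


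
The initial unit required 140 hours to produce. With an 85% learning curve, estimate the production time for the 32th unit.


Formula: T_n = T_1 * (learning_rate)^(log2(n)) where learning_rate = rate/100
Doublings = log2(32) = 5
T_n = 140 * 0.85^5
T_n = 140 * 0.4437 = 62.1 hours

62.1 hours


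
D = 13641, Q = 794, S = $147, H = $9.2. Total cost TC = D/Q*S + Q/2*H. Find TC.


TC = 13641/794 * 147 + 794/2 * 9.2

$6177.87


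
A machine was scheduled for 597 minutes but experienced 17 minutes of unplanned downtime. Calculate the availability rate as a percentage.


Formula: Availability = (Planned Time - Downtime) / Planned Time * 100
Uptime = 597 - 17 = 580 min
Availability = 580 / 597 * 100 = 97.2%

97.2%


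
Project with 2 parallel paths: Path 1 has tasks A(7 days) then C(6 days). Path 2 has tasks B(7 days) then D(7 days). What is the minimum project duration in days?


Path 1 = 7 + 6 = 13 days
Path 2 = 7 + 7 = 14 days
Duration = max(13, 14) = 14 days

14 days


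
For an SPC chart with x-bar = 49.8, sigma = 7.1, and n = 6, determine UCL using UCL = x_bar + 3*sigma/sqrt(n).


UCL = 49.8 + 3 * 7.1 / sqrt(6)

58.5


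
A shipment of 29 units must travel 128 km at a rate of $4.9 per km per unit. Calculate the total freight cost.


TC = dist * cost * units = 128 * 4.9 * 29 = $18188.80

$18188.80


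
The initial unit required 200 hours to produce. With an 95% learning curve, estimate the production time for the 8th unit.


Formula: T_n = T_1 * (learning_rate)^(log2(n)) where learning_rate = rate/100
Doublings = log2(8) = 3
T_n = 200 * 0.95^3
T_n = 200 * 0.8574 = 171.5 hours

171.5 hours


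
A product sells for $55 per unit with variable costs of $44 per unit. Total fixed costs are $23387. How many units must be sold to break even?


Formula: BEQ = Fixed Costs / (Price - Variable Cost)
Contribution margin = $55 - $44 = $11/unit
BEQ = ceil($23387 / $11/unit) = ceil(2126.09) = 2127 units

2127 units


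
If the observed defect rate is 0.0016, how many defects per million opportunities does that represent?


DPMO = defect_rate * 1000000 = 0.0016 * 1000000

1600


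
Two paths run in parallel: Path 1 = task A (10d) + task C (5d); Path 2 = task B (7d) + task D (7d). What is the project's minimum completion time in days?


Path 1 = 10 + 5 = 15 days
Path 2 = 7 + 7 = 14 days
Duration = max(15, 14) = 15 days

15 days


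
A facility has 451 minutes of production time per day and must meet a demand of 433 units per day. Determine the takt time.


Formula: Takt Time = Available Production Time / Customer Demand
Takt = 451 min/day / 433 units/day
Takt = 1.04 min/unit

1.04 min/unit


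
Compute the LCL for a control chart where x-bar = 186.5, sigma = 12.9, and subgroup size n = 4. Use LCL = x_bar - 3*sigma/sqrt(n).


LCL = 186.5 - 3 * 12.9 / sqrt(4)

167.15


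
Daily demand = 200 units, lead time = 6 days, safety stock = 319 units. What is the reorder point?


Formula: ROP = (Daily Demand * Lead Time) + Safety Stock
Demand during lead time = 200 * 6 = 1200 units
ROP = 1200 + 319 = 1519 units

1519 units


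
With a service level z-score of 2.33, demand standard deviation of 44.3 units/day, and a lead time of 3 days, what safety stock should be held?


Formula: SS = z * sigma_d * sqrt(LT)
sqrt(LT) = sqrt(3) = 1.7321
SS = 2.33 * 44.3 * 1.7321
SS = 178.8 units

178.8 units


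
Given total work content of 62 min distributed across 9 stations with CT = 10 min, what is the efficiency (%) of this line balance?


Formula: Efficiency = Sum of Task Times / (N_stations * CT) * 100
Total station capacity = 9 stations * 10 min = 90 min
Efficiency = 62 / 90 * 100 = 68.9%

68.9%


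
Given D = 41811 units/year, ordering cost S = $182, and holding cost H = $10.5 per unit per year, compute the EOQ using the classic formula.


Formula: EOQ = sqrt(2 * D * S / H)
Numerator: 2 * 41811 * 182 = 15219204
2DS/H = 15219204 / 10.5 = 1449448.0
EOQ = sqrt(1449448.0) = 1203.9 units

1203.9 units


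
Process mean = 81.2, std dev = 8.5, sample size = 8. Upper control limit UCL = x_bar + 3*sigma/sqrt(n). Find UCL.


UCL = 81.2 + 3 * 8.5 / sqrt(8)

90.22


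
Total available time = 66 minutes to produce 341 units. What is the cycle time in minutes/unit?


Formula: CT = Available Time / Number of Units
CT = 66 min / 341 units
CT = 0.19 min/unit

0.19 min/unit


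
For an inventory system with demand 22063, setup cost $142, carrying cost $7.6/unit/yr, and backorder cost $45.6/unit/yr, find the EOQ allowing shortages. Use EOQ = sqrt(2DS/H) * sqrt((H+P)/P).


Formula: EOQ* = sqrt(2DS/H) * sqrt((H+P)/P)
Base EOQ = sqrt(2*22063*142/7.6) = 908.0 units
Correction = sqrt((7.6+45.6)/45.6) = 1.08012
EOQ* = 908.0 * 1.08012 = 980.7 units

980.7 units


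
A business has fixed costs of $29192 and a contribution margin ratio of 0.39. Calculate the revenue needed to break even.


Formula: BER = Fixed Costs / Contribution Margin Ratio
BER = $29192 / 0.39
BER = $74851.28 (to the nearest cent)

$74851.28


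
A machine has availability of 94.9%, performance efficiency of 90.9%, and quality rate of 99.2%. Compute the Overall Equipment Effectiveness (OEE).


Formula: OEE = Availability * Performance * Quality / 10000
A * P = 94.9% * 90.9% / 100 = 86.26%
OEE = 86.26% * 99.2% / 100 = 85.6%

85.6%


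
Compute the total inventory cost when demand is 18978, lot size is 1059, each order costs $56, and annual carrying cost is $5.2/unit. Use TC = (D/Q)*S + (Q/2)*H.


TC = 18978/1059 * 56 + 1059/2 * 5.2

$3756.96


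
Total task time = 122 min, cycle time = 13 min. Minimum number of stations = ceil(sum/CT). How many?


Formula: N_min = ceil(Sum of Task Times / Cycle Time)
N_min = ceil(122 min / 13 min) = ceil(9.3846)
N_min = 10 stations

10


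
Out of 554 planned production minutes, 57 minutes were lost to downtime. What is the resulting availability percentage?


Formula: Availability = (Planned Time - Downtime) / Planned Time * 100
Uptime = 554 - 57 = 497 min
Availability = 497 / 554 * 100 = 89.7%

89.7%


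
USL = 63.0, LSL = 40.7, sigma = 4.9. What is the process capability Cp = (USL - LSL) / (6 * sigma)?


Cp = (63.0 - 40.7) / (6 * 4.9)

0.76


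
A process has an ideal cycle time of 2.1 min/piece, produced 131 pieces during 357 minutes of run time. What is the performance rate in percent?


Formula: Performance = (Ideal CT * Total Count) / Run Time * 100
Ideal output time = 2.1 * 131 = 275.1 min
Performance = 275.1 / 357 * 100 = 77.1%

77.1%


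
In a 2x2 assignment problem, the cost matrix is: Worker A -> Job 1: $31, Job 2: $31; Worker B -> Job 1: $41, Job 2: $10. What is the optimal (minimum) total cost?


Option 1: A->1 + B->2 = $31 + $10 = $41
Option 2: A->2 + B->1 = $31 + $41 = $72
Min cost = min($41, $72) = $41

$41


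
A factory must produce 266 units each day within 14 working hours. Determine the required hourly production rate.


Formula: Production Rate = Daily Demand / Available Hours
Rate = 266 units/day / 14 hours/day
Rate = 19.0 units/hour

19.0 units/hour


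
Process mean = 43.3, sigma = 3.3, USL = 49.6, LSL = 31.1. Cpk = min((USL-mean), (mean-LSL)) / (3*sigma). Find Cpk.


Cpu = (49.6 - 43.3) / (3 * 3.3) = 0.64
Cpl = (43.3 - 31.1) / (3 * 3.3) = 1.23
Cpk = min(0.64, 1.23) = 0.64

0.64


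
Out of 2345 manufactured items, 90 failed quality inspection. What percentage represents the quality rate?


Formula: Quality Rate = Good Pieces / Total Pieces * 100
Good pieces = 2345 - 90 = 2255
QR = 2255 / 2345 * 100 = 96.2%

96.2%


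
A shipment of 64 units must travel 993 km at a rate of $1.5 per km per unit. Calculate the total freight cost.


TC = dist * cost * units = 993 * 1.5 * 64 = $95328.00

$95328.00


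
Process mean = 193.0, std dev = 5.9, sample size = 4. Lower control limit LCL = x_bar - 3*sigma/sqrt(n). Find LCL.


LCL = 193.0 - 3 * 5.9 / sqrt(4)

184.15


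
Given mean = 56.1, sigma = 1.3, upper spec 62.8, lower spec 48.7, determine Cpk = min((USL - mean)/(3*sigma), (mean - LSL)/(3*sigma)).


Cpu = (62.8 - 56.1) / (3 * 1.3) = 1.72
Cpl = (56.1 - 48.7) / (3 * 1.3) = 1.9
Cpk = min(1.72, 1.9) = 1.72

1.72


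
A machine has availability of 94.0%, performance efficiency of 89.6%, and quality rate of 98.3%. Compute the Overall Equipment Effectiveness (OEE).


Formula: OEE = Availability * Performance * Quality / 10000
A * P = 94.0% * 89.6% / 100 = 84.22%
OEE = 84.22% * 98.3% / 100 = 82.8%

82.8%


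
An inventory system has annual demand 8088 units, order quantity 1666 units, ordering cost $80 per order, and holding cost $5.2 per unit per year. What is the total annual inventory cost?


TC = 8088/1666 * 80 + 1666/2 * 5.2

$4719.98


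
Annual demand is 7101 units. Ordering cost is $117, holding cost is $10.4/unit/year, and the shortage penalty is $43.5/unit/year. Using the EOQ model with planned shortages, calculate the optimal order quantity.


Formula: EOQ* = sqrt(2DS/H) * sqrt((H+P)/P)
Base EOQ = sqrt(2*7101*117/10.4) = 399.72 units
Correction = sqrt((10.4+43.5)/43.5) = 1.11314
EOQ* = 399.72 * 1.11314 = 444.9 units

444.9 units


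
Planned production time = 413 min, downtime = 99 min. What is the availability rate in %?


Formula: Availability = (Planned Time - Downtime) / Planned Time * 100
Uptime = 413 - 99 = 314 min
Availability = 314 / 413 * 100 = 76.0%

76.0%


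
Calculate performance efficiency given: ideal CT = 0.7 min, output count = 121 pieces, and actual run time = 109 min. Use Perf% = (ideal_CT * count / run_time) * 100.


Formula: Performance = (Ideal CT * Total Count) / Run Time * 100
Ideal output time = 0.7 * 121 = 84.7 min
Performance = 84.7 / 109 * 100 = 77.7%

77.7%


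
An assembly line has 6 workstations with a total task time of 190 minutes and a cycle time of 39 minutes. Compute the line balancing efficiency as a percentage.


Formula: Efficiency = Sum of Task Times / (N_stations * CT) * 100
Total station capacity = 6 stations * 39 min = 234 min
Efficiency = 190 / 234 * 100 = 81.2%

81.2%


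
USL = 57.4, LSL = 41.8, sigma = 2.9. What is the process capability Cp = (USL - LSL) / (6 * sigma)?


Cp = (57.4 - 41.8) / (6 * 2.9)

0.9


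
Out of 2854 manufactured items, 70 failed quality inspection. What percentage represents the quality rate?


Formula: Quality Rate = Good Pieces / Total Pieces * 100
Good pieces = 2854 - 70 = 2784
QR = 2784 / 2854 * 100 = 97.5%

97.5%


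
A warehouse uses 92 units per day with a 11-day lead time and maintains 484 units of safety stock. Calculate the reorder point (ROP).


Formula: ROP = (Daily Demand * Lead Time) + Safety Stock
Demand during lead time = 92 * 11 = 1012 units
ROP = 1012 + 484 = 1496 units

1496 units


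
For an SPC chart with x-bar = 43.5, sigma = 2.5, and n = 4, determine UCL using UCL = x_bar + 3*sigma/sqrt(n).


UCL = 43.5 + 3 * 2.5 / sqrt(4)

47.25


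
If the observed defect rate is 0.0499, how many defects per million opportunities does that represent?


DPMO = defect_rate * 1000000 = 0.0499 * 1000000

49900


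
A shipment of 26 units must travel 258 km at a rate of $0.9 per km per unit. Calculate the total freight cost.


TC = dist * cost * units = 258 * 0.9 * 26 = $6037.20

$6037.20


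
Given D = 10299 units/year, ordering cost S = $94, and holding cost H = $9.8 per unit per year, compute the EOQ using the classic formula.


Formula: EOQ = sqrt(2 * D * S / H)
Numerator: 2 * 10299 * 94 = 1936212
2DS/H = 1936212 / 9.8 = 197572.7
EOQ = sqrt(197572.7) = 444.5 units

444.5 units
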